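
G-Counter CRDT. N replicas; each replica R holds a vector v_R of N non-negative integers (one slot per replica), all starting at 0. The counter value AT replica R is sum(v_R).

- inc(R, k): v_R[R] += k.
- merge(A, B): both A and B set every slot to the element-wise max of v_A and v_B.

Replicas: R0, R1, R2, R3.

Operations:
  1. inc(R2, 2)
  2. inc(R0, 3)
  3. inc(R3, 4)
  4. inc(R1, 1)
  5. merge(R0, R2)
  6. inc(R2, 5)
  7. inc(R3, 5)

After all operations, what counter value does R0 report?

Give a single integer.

Answer: 5

Derivation:
Op 1: inc R2 by 2 -> R2=(0,0,2,0) value=2
Op 2: inc R0 by 3 -> R0=(3,0,0,0) value=3
Op 3: inc R3 by 4 -> R3=(0,0,0,4) value=4
Op 4: inc R1 by 1 -> R1=(0,1,0,0) value=1
Op 5: merge R0<->R2 -> R0=(3,0,2,0) R2=(3,0,2,0)
Op 6: inc R2 by 5 -> R2=(3,0,7,0) value=10
Op 7: inc R3 by 5 -> R3=(0,0,0,9) value=9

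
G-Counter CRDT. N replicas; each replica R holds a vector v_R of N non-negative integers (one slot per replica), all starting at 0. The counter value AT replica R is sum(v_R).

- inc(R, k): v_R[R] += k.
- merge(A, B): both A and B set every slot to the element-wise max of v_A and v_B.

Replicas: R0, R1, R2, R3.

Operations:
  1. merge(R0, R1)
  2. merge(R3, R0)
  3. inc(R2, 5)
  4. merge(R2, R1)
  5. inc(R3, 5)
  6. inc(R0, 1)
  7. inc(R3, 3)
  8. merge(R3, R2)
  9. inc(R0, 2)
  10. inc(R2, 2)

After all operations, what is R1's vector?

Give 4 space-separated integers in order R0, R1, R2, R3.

Answer: 0 0 5 0

Derivation:
Op 1: merge R0<->R1 -> R0=(0,0,0,0) R1=(0,0,0,0)
Op 2: merge R3<->R0 -> R3=(0,0,0,0) R0=(0,0,0,0)
Op 3: inc R2 by 5 -> R2=(0,0,5,0) value=5
Op 4: merge R2<->R1 -> R2=(0,0,5,0) R1=(0,0,5,0)
Op 5: inc R3 by 5 -> R3=(0,0,0,5) value=5
Op 6: inc R0 by 1 -> R0=(1,0,0,0) value=1
Op 7: inc R3 by 3 -> R3=(0,0,0,8) value=8
Op 8: merge R3<->R2 -> R3=(0,0,5,8) R2=(0,0,5,8)
Op 9: inc R0 by 2 -> R0=(3,0,0,0) value=3
Op 10: inc R2 by 2 -> R2=(0,0,7,8) value=15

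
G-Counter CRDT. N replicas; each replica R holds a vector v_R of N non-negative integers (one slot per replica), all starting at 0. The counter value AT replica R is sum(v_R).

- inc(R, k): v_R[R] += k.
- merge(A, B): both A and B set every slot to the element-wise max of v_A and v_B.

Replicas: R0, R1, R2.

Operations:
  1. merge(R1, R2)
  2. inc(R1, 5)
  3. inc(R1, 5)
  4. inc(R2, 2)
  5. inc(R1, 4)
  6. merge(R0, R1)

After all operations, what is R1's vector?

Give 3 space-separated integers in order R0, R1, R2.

Answer: 0 14 0

Derivation:
Op 1: merge R1<->R2 -> R1=(0,0,0) R2=(0,0,0)
Op 2: inc R1 by 5 -> R1=(0,5,0) value=5
Op 3: inc R1 by 5 -> R1=(0,10,0) value=10
Op 4: inc R2 by 2 -> R2=(0,0,2) value=2
Op 5: inc R1 by 4 -> R1=(0,14,0) value=14
Op 6: merge R0<->R1 -> R0=(0,14,0) R1=(0,14,0)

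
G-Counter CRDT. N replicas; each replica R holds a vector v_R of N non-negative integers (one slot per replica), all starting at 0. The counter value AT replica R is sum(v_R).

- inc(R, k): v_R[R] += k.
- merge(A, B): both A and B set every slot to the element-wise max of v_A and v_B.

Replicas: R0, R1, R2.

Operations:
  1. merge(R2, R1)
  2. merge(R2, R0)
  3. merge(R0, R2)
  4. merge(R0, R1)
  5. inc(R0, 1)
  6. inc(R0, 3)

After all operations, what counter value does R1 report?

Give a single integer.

Op 1: merge R2<->R1 -> R2=(0,0,0) R1=(0,0,0)
Op 2: merge R2<->R0 -> R2=(0,0,0) R0=(0,0,0)
Op 3: merge R0<->R2 -> R0=(0,0,0) R2=(0,0,0)
Op 4: merge R0<->R1 -> R0=(0,0,0) R1=(0,0,0)
Op 5: inc R0 by 1 -> R0=(1,0,0) value=1
Op 6: inc R0 by 3 -> R0=(4,0,0) value=4

Answer: 0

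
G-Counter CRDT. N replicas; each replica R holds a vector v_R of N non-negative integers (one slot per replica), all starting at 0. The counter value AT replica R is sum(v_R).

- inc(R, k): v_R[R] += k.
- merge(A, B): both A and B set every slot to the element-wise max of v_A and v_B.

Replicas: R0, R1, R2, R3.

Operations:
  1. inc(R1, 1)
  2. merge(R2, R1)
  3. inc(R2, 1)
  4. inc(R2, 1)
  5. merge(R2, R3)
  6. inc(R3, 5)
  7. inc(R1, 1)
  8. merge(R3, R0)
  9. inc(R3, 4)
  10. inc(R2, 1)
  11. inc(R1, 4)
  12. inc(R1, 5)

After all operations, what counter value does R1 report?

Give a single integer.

Op 1: inc R1 by 1 -> R1=(0,1,0,0) value=1
Op 2: merge R2<->R1 -> R2=(0,1,0,0) R1=(0,1,0,0)
Op 3: inc R2 by 1 -> R2=(0,1,1,0) value=2
Op 4: inc R2 by 1 -> R2=(0,1,2,0) value=3
Op 5: merge R2<->R3 -> R2=(0,1,2,0) R3=(0,1,2,0)
Op 6: inc R3 by 5 -> R3=(0,1,2,5) value=8
Op 7: inc R1 by 1 -> R1=(0,2,0,0) value=2
Op 8: merge R3<->R0 -> R3=(0,1,2,5) R0=(0,1,2,5)
Op 9: inc R3 by 4 -> R3=(0,1,2,9) value=12
Op 10: inc R2 by 1 -> R2=(0,1,3,0) value=4
Op 11: inc R1 by 4 -> R1=(0,6,0,0) value=6
Op 12: inc R1 by 5 -> R1=(0,11,0,0) value=11

Answer: 11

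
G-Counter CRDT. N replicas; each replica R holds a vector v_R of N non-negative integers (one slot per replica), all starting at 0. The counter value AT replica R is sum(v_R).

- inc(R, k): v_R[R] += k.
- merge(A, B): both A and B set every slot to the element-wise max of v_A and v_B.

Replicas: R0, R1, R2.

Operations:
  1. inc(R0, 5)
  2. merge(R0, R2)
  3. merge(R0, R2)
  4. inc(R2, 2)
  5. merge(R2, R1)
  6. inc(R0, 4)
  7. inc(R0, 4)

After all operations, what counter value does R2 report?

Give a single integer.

Answer: 7

Derivation:
Op 1: inc R0 by 5 -> R0=(5,0,0) value=5
Op 2: merge R0<->R2 -> R0=(5,0,0) R2=(5,0,0)
Op 3: merge R0<->R2 -> R0=(5,0,0) R2=(5,0,0)
Op 4: inc R2 by 2 -> R2=(5,0,2) value=7
Op 5: merge R2<->R1 -> R2=(5,0,2) R1=(5,0,2)
Op 6: inc R0 by 4 -> R0=(9,0,0) value=9
Op 7: inc R0 by 4 -> R0=(13,0,0) value=13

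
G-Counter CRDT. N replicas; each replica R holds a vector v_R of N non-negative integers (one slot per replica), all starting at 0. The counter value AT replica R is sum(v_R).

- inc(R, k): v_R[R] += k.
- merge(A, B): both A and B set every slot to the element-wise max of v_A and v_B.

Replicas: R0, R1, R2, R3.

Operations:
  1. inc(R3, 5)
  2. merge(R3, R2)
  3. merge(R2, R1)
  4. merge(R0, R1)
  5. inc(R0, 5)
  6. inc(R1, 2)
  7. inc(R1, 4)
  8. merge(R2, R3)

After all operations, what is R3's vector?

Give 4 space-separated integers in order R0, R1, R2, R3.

Op 1: inc R3 by 5 -> R3=(0,0,0,5) value=5
Op 2: merge R3<->R2 -> R3=(0,0,0,5) R2=(0,0,0,5)
Op 3: merge R2<->R1 -> R2=(0,0,0,5) R1=(0,0,0,5)
Op 4: merge R0<->R1 -> R0=(0,0,0,5) R1=(0,0,0,5)
Op 5: inc R0 by 5 -> R0=(5,0,0,5) value=10
Op 6: inc R1 by 2 -> R1=(0,2,0,5) value=7
Op 7: inc R1 by 4 -> R1=(0,6,0,5) value=11
Op 8: merge R2<->R3 -> R2=(0,0,0,5) R3=(0,0,0,5)

Answer: 0 0 0 5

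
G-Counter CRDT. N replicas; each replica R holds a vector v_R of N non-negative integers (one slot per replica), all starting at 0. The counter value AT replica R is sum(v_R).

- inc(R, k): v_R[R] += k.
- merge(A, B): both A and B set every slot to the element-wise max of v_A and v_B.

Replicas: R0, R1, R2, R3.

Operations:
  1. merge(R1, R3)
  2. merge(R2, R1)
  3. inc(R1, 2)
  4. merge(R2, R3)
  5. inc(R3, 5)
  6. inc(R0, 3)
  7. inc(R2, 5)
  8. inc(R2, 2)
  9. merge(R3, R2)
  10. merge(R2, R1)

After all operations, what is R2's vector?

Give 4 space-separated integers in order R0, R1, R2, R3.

Op 1: merge R1<->R3 -> R1=(0,0,0,0) R3=(0,0,0,0)
Op 2: merge R2<->R1 -> R2=(0,0,0,0) R1=(0,0,0,0)
Op 3: inc R1 by 2 -> R1=(0,2,0,0) value=2
Op 4: merge R2<->R3 -> R2=(0,0,0,0) R3=(0,0,0,0)
Op 5: inc R3 by 5 -> R3=(0,0,0,5) value=5
Op 6: inc R0 by 3 -> R0=(3,0,0,0) value=3
Op 7: inc R2 by 5 -> R2=(0,0,5,0) value=5
Op 8: inc R2 by 2 -> R2=(0,0,7,0) value=7
Op 9: merge R3<->R2 -> R3=(0,0,7,5) R2=(0,0,7,5)
Op 10: merge R2<->R1 -> R2=(0,2,7,5) R1=(0,2,7,5)

Answer: 0 2 7 5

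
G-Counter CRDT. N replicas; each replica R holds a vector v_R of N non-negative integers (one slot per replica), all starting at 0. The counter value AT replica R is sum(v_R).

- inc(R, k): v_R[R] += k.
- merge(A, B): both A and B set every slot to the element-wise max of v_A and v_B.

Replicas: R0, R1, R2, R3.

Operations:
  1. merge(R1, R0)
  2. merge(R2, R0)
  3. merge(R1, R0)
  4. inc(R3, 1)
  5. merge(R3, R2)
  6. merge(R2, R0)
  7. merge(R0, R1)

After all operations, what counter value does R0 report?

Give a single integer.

Op 1: merge R1<->R0 -> R1=(0,0,0,0) R0=(0,0,0,0)
Op 2: merge R2<->R0 -> R2=(0,0,0,0) R0=(0,0,0,0)
Op 3: merge R1<->R0 -> R1=(0,0,0,0) R0=(0,0,0,0)
Op 4: inc R3 by 1 -> R3=(0,0,0,1) value=1
Op 5: merge R3<->R2 -> R3=(0,0,0,1) R2=(0,0,0,1)
Op 6: merge R2<->R0 -> R2=(0,0,0,1) R0=(0,0,0,1)
Op 7: merge R0<->R1 -> R0=(0,0,0,1) R1=(0,0,0,1)

Answer: 1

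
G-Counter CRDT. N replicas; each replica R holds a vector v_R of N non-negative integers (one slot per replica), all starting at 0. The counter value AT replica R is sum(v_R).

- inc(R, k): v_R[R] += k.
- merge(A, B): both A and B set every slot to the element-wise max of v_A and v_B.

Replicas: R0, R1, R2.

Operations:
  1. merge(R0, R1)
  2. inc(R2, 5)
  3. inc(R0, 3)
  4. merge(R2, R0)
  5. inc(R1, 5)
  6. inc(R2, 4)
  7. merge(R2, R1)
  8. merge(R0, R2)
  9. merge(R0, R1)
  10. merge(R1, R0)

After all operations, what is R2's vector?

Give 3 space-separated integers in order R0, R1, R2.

Op 1: merge R0<->R1 -> R0=(0,0,0) R1=(0,0,0)
Op 2: inc R2 by 5 -> R2=(0,0,5) value=5
Op 3: inc R0 by 3 -> R0=(3,0,0) value=3
Op 4: merge R2<->R0 -> R2=(3,0,5) R0=(3,0,5)
Op 5: inc R1 by 5 -> R1=(0,5,0) value=5
Op 6: inc R2 by 4 -> R2=(3,0,9) value=12
Op 7: merge R2<->R1 -> R2=(3,5,9) R1=(3,5,9)
Op 8: merge R0<->R2 -> R0=(3,5,9) R2=(3,5,9)
Op 9: merge R0<->R1 -> R0=(3,5,9) R1=(3,5,9)
Op 10: merge R1<->R0 -> R1=(3,5,9) R0=(3,5,9)

Answer: 3 5 9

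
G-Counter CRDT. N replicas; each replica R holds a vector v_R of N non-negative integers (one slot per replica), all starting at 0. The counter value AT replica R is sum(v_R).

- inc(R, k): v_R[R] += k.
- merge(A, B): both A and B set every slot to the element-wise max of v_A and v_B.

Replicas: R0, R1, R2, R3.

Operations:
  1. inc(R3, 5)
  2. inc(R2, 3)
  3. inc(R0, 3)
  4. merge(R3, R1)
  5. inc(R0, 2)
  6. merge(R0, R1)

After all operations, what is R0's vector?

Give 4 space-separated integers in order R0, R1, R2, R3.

Op 1: inc R3 by 5 -> R3=(0,0,0,5) value=5
Op 2: inc R2 by 3 -> R2=(0,0,3,0) value=3
Op 3: inc R0 by 3 -> R0=(3,0,0,0) value=3
Op 4: merge R3<->R1 -> R3=(0,0,0,5) R1=(0,0,0,5)
Op 5: inc R0 by 2 -> R0=(5,0,0,0) value=5
Op 6: merge R0<->R1 -> R0=(5,0,0,5) R1=(5,0,0,5)

Answer: 5 0 0 5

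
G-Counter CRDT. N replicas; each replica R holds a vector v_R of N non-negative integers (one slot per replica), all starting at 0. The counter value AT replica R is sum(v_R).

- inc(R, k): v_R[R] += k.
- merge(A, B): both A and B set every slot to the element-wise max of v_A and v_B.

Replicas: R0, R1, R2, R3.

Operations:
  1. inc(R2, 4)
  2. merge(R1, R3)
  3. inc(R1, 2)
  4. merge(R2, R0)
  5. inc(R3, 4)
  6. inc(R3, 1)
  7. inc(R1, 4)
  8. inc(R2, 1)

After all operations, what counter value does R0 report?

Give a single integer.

Answer: 4

Derivation:
Op 1: inc R2 by 4 -> R2=(0,0,4,0) value=4
Op 2: merge R1<->R3 -> R1=(0,0,0,0) R3=(0,0,0,0)
Op 3: inc R1 by 2 -> R1=(0,2,0,0) value=2
Op 4: merge R2<->R0 -> R2=(0,0,4,0) R0=(0,0,4,0)
Op 5: inc R3 by 4 -> R3=(0,0,0,4) value=4
Op 6: inc R3 by 1 -> R3=(0,0,0,5) value=5
Op 7: inc R1 by 4 -> R1=(0,6,0,0) value=6
Op 8: inc R2 by 1 -> R2=(0,0,5,0) value=5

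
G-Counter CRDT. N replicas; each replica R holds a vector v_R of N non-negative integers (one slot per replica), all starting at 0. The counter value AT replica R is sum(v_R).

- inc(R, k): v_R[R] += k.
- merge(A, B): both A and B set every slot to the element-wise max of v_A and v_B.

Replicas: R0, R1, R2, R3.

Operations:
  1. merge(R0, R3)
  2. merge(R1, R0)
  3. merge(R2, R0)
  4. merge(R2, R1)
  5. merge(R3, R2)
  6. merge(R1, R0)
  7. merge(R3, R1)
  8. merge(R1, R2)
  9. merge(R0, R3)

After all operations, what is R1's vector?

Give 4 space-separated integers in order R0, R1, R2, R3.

Op 1: merge R0<->R3 -> R0=(0,0,0,0) R3=(0,0,0,0)
Op 2: merge R1<->R0 -> R1=(0,0,0,0) R0=(0,0,0,0)
Op 3: merge R2<->R0 -> R2=(0,0,0,0) R0=(0,0,0,0)
Op 4: merge R2<->R1 -> R2=(0,0,0,0) R1=(0,0,0,0)
Op 5: merge R3<->R2 -> R3=(0,0,0,0) R2=(0,0,0,0)
Op 6: merge R1<->R0 -> R1=(0,0,0,0) R0=(0,0,0,0)
Op 7: merge R3<->R1 -> R3=(0,0,0,0) R1=(0,0,0,0)
Op 8: merge R1<->R2 -> R1=(0,0,0,0) R2=(0,0,0,0)
Op 9: merge R0<->R3 -> R0=(0,0,0,0) R3=(0,0,0,0)

Answer: 0 0 0 0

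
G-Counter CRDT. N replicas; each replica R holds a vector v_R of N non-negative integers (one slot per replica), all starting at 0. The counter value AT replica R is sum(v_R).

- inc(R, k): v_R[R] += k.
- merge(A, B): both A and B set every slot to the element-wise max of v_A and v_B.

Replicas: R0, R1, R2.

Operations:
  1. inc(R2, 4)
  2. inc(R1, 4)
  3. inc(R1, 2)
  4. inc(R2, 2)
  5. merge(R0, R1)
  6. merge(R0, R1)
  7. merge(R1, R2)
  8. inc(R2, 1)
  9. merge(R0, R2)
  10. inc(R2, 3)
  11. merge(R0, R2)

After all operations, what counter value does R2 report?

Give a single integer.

Answer: 16

Derivation:
Op 1: inc R2 by 4 -> R2=(0,0,4) value=4
Op 2: inc R1 by 4 -> R1=(0,4,0) value=4
Op 3: inc R1 by 2 -> R1=(0,6,0) value=6
Op 4: inc R2 by 2 -> R2=(0,0,6) value=6
Op 5: merge R0<->R1 -> R0=(0,6,0) R1=(0,6,0)
Op 6: merge R0<->R1 -> R0=(0,6,0) R1=(0,6,0)
Op 7: merge R1<->R2 -> R1=(0,6,6) R2=(0,6,6)
Op 8: inc R2 by 1 -> R2=(0,6,7) value=13
Op 9: merge R0<->R2 -> R0=(0,6,7) R2=(0,6,7)
Op 10: inc R2 by 3 -> R2=(0,6,10) value=16
Op 11: merge R0<->R2 -> R0=(0,6,10) R2=(0,6,10)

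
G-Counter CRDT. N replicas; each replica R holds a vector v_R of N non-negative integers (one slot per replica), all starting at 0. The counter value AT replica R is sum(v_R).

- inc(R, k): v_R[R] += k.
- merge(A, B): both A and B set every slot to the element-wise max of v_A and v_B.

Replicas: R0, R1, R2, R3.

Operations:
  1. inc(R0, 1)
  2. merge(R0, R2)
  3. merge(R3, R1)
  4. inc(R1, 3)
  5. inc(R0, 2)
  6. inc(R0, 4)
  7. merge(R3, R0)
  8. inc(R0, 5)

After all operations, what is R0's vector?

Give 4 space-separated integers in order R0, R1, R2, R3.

Op 1: inc R0 by 1 -> R0=(1,0,0,0) value=1
Op 2: merge R0<->R2 -> R0=(1,0,0,0) R2=(1,0,0,0)
Op 3: merge R3<->R1 -> R3=(0,0,0,0) R1=(0,0,0,0)
Op 4: inc R1 by 3 -> R1=(0,3,0,0) value=3
Op 5: inc R0 by 2 -> R0=(3,0,0,0) value=3
Op 6: inc R0 by 4 -> R0=(7,0,0,0) value=7
Op 7: merge R3<->R0 -> R3=(7,0,0,0) R0=(7,0,0,0)
Op 8: inc R0 by 5 -> R0=(12,0,0,0) value=12

Answer: 12 0 0 0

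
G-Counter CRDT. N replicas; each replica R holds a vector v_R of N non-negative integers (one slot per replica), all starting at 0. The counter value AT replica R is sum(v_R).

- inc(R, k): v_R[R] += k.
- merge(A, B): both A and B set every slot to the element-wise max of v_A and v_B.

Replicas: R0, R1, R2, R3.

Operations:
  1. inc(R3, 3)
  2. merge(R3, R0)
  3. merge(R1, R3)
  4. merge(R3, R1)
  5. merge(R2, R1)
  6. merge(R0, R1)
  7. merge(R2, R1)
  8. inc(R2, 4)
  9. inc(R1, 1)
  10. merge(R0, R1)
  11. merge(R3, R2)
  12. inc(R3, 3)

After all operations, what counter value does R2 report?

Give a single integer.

Op 1: inc R3 by 3 -> R3=(0,0,0,3) value=3
Op 2: merge R3<->R0 -> R3=(0,0,0,3) R0=(0,0,0,3)
Op 3: merge R1<->R3 -> R1=(0,0,0,3) R3=(0,0,0,3)
Op 4: merge R3<->R1 -> R3=(0,0,0,3) R1=(0,0,0,3)
Op 5: merge R2<->R1 -> R2=(0,0,0,3) R1=(0,0,0,3)
Op 6: merge R0<->R1 -> R0=(0,0,0,3) R1=(0,0,0,3)
Op 7: merge R2<->R1 -> R2=(0,0,0,3) R1=(0,0,0,3)
Op 8: inc R2 by 4 -> R2=(0,0,4,3) value=7
Op 9: inc R1 by 1 -> R1=(0,1,0,3) value=4
Op 10: merge R0<->R1 -> R0=(0,1,0,3) R1=(0,1,0,3)
Op 11: merge R3<->R2 -> R3=(0,0,4,3) R2=(0,0,4,3)
Op 12: inc R3 by 3 -> R3=(0,0,4,6) value=10

Answer: 7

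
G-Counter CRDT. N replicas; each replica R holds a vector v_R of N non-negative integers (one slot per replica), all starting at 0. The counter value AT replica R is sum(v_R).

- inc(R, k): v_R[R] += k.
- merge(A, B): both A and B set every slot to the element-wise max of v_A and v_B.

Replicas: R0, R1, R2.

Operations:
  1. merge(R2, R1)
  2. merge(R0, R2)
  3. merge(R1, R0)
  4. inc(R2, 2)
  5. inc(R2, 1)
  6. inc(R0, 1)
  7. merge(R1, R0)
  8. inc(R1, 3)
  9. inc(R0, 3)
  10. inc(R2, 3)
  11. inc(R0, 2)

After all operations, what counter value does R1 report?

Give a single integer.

Op 1: merge R2<->R1 -> R2=(0,0,0) R1=(0,0,0)
Op 2: merge R0<->R2 -> R0=(0,0,0) R2=(0,0,0)
Op 3: merge R1<->R0 -> R1=(0,0,0) R0=(0,0,0)
Op 4: inc R2 by 2 -> R2=(0,0,2) value=2
Op 5: inc R2 by 1 -> R2=(0,0,3) value=3
Op 6: inc R0 by 1 -> R0=(1,0,0) value=1
Op 7: merge R1<->R0 -> R1=(1,0,0) R0=(1,0,0)
Op 8: inc R1 by 3 -> R1=(1,3,0) value=4
Op 9: inc R0 by 3 -> R0=(4,0,0) value=4
Op 10: inc R2 by 3 -> R2=(0,0,6) value=6
Op 11: inc R0 by 2 -> R0=(6,0,0) value=6

Answer: 4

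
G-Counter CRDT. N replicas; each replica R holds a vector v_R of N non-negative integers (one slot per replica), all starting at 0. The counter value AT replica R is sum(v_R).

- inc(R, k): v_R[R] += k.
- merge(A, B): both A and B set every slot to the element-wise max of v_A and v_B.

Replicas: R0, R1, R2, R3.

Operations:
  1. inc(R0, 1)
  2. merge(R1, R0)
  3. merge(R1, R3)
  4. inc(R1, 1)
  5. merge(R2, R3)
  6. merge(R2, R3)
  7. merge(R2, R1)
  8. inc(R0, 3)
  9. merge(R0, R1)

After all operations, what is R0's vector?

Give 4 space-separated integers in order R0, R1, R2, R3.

Op 1: inc R0 by 1 -> R0=(1,0,0,0) value=1
Op 2: merge R1<->R0 -> R1=(1,0,0,0) R0=(1,0,0,0)
Op 3: merge R1<->R3 -> R1=(1,0,0,0) R3=(1,0,0,0)
Op 4: inc R1 by 1 -> R1=(1,1,0,0) value=2
Op 5: merge R2<->R3 -> R2=(1,0,0,0) R3=(1,0,0,0)
Op 6: merge R2<->R3 -> R2=(1,0,0,0) R3=(1,0,0,0)
Op 7: merge R2<->R1 -> R2=(1,1,0,0) R1=(1,1,0,0)
Op 8: inc R0 by 3 -> R0=(4,0,0,0) value=4
Op 9: merge R0<->R1 -> R0=(4,1,0,0) R1=(4,1,0,0)

Answer: 4 1 0 0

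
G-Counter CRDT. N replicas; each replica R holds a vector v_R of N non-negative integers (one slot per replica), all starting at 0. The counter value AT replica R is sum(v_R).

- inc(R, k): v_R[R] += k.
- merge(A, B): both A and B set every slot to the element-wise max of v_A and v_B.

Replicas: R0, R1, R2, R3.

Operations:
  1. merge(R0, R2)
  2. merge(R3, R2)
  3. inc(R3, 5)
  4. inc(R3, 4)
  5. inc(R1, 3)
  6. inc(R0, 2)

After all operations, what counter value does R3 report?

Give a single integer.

Answer: 9

Derivation:
Op 1: merge R0<->R2 -> R0=(0,0,0,0) R2=(0,0,0,0)
Op 2: merge R3<->R2 -> R3=(0,0,0,0) R2=(0,0,0,0)
Op 3: inc R3 by 5 -> R3=(0,0,0,5) value=5
Op 4: inc R3 by 4 -> R3=(0,0,0,9) value=9
Op 5: inc R1 by 3 -> R1=(0,3,0,0) value=3
Op 6: inc R0 by 2 -> R0=(2,0,0,0) value=2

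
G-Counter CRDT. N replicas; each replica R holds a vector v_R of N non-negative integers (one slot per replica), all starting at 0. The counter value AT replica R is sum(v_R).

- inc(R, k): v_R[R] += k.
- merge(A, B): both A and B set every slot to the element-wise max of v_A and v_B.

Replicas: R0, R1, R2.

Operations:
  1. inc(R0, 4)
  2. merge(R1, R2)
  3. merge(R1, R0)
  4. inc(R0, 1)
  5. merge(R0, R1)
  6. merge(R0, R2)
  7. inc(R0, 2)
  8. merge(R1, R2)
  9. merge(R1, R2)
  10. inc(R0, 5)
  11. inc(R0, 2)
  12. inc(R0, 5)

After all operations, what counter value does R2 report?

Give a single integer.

Op 1: inc R0 by 4 -> R0=(4,0,0) value=4
Op 2: merge R1<->R2 -> R1=(0,0,0) R2=(0,0,0)
Op 3: merge R1<->R0 -> R1=(4,0,0) R0=(4,0,0)
Op 4: inc R0 by 1 -> R0=(5,0,0) value=5
Op 5: merge R0<->R1 -> R0=(5,0,0) R1=(5,0,0)
Op 6: merge R0<->R2 -> R0=(5,0,0) R2=(5,0,0)
Op 7: inc R0 by 2 -> R0=(7,0,0) value=7
Op 8: merge R1<->R2 -> R1=(5,0,0) R2=(5,0,0)
Op 9: merge R1<->R2 -> R1=(5,0,0) R2=(5,0,0)
Op 10: inc R0 by 5 -> R0=(12,0,0) value=12
Op 11: inc R0 by 2 -> R0=(14,0,0) value=14
Op 12: inc R0 by 5 -> R0=(19,0,0) value=19

Answer: 5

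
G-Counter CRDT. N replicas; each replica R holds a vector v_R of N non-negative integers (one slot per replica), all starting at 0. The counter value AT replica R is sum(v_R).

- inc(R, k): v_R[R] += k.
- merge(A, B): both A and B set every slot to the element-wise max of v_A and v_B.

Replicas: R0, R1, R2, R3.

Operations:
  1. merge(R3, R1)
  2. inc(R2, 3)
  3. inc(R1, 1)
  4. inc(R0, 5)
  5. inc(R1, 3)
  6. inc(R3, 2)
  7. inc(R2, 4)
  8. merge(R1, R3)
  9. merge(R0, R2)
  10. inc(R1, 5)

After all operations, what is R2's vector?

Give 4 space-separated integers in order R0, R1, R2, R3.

Answer: 5 0 7 0

Derivation:
Op 1: merge R3<->R1 -> R3=(0,0,0,0) R1=(0,0,0,0)
Op 2: inc R2 by 3 -> R2=(0,0,3,0) value=3
Op 3: inc R1 by 1 -> R1=(0,1,0,0) value=1
Op 4: inc R0 by 5 -> R0=(5,0,0,0) value=5
Op 5: inc R1 by 3 -> R1=(0,4,0,0) value=4
Op 6: inc R3 by 2 -> R3=(0,0,0,2) value=2
Op 7: inc R2 by 4 -> R2=(0,0,7,0) value=7
Op 8: merge R1<->R3 -> R1=(0,4,0,2) R3=(0,4,0,2)
Op 9: merge R0<->R2 -> R0=(5,0,7,0) R2=(5,0,7,0)
Op 10: inc R1 by 5 -> R1=(0,9,0,2) value=11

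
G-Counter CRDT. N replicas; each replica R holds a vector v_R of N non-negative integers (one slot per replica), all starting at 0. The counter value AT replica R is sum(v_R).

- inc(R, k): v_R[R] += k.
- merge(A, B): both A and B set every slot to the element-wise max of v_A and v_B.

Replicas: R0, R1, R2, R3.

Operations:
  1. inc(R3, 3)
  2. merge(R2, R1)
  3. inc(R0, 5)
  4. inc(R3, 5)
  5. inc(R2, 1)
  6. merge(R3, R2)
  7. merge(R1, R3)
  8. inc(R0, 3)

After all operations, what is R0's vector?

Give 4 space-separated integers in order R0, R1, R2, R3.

Answer: 8 0 0 0

Derivation:
Op 1: inc R3 by 3 -> R3=(0,0,0,3) value=3
Op 2: merge R2<->R1 -> R2=(0,0,0,0) R1=(0,0,0,0)
Op 3: inc R0 by 5 -> R0=(5,0,0,0) value=5
Op 4: inc R3 by 5 -> R3=(0,0,0,8) value=8
Op 5: inc R2 by 1 -> R2=(0,0,1,0) value=1
Op 6: merge R3<->R2 -> R3=(0,0,1,8) R2=(0,0,1,8)
Op 7: merge R1<->R3 -> R1=(0,0,1,8) R3=(0,0,1,8)
Op 8: inc R0 by 3 -> R0=(8,0,0,0) value=8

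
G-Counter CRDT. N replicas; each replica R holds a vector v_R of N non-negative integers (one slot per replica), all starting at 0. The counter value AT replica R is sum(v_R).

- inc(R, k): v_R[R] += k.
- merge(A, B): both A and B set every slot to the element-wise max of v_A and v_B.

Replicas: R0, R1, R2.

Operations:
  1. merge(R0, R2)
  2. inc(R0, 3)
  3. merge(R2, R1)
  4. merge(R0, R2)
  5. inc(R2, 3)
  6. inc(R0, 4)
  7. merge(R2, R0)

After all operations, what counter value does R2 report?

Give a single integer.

Op 1: merge R0<->R2 -> R0=(0,0,0) R2=(0,0,0)
Op 2: inc R0 by 3 -> R0=(3,0,0) value=3
Op 3: merge R2<->R1 -> R2=(0,0,0) R1=(0,0,0)
Op 4: merge R0<->R2 -> R0=(3,0,0) R2=(3,0,0)
Op 5: inc R2 by 3 -> R2=(3,0,3) value=6
Op 6: inc R0 by 4 -> R0=(7,0,0) value=7
Op 7: merge R2<->R0 -> R2=(7,0,3) R0=(7,0,3)

Answer: 10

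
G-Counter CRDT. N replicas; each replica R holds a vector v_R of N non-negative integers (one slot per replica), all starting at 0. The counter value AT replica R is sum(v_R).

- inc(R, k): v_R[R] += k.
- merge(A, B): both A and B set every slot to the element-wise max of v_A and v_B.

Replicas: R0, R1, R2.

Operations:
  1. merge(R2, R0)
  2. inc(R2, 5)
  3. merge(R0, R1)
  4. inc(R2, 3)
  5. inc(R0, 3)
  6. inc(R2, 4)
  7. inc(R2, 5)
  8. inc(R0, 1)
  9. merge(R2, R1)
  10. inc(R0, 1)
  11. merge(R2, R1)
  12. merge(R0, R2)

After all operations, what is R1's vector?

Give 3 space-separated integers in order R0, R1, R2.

Op 1: merge R2<->R0 -> R2=(0,0,0) R0=(0,0,0)
Op 2: inc R2 by 5 -> R2=(0,0,5) value=5
Op 3: merge R0<->R1 -> R0=(0,0,0) R1=(0,0,0)
Op 4: inc R2 by 3 -> R2=(0,0,8) value=8
Op 5: inc R0 by 3 -> R0=(3,0,0) value=3
Op 6: inc R2 by 4 -> R2=(0,0,12) value=12
Op 7: inc R2 by 5 -> R2=(0,0,17) value=17
Op 8: inc R0 by 1 -> R0=(4,0,0) value=4
Op 9: merge R2<->R1 -> R2=(0,0,17) R1=(0,0,17)
Op 10: inc R0 by 1 -> R0=(5,0,0) value=5
Op 11: merge R2<->R1 -> R2=(0,0,17) R1=(0,0,17)
Op 12: merge R0<->R2 -> R0=(5,0,17) R2=(5,0,17)

Answer: 0 0 17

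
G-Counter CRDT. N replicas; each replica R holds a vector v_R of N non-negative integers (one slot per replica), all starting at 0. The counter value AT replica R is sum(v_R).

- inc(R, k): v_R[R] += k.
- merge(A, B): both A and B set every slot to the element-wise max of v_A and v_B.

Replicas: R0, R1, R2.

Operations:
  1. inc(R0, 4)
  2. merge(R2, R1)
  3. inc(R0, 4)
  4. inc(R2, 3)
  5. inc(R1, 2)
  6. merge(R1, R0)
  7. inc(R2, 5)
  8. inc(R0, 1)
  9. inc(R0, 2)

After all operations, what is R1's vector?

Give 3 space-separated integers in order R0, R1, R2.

Answer: 8 2 0

Derivation:
Op 1: inc R0 by 4 -> R0=(4,0,0) value=4
Op 2: merge R2<->R1 -> R2=(0,0,0) R1=(0,0,0)
Op 3: inc R0 by 4 -> R0=(8,0,0) value=8
Op 4: inc R2 by 3 -> R2=(0,0,3) value=3
Op 5: inc R1 by 2 -> R1=(0,2,0) value=2
Op 6: merge R1<->R0 -> R1=(8,2,0) R0=(8,2,0)
Op 7: inc R2 by 5 -> R2=(0,0,8) value=8
Op 8: inc R0 by 1 -> R0=(9,2,0) value=11
Op 9: inc R0 by 2 -> R0=(11,2,0) value=13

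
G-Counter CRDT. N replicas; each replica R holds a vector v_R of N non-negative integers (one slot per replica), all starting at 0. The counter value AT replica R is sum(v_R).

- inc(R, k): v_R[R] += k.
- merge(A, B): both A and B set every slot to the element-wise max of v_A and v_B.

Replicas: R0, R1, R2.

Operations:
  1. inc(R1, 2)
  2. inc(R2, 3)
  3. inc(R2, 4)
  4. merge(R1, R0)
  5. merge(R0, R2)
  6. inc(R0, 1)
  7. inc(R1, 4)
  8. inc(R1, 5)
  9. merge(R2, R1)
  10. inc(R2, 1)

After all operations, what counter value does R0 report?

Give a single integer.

Op 1: inc R1 by 2 -> R1=(0,2,0) value=2
Op 2: inc R2 by 3 -> R2=(0,0,3) value=3
Op 3: inc R2 by 4 -> R2=(0,0,7) value=7
Op 4: merge R1<->R0 -> R1=(0,2,0) R0=(0,2,0)
Op 5: merge R0<->R2 -> R0=(0,2,7) R2=(0,2,7)
Op 6: inc R0 by 1 -> R0=(1,2,7) value=10
Op 7: inc R1 by 4 -> R1=(0,6,0) value=6
Op 8: inc R1 by 5 -> R1=(0,11,0) value=11
Op 9: merge R2<->R1 -> R2=(0,11,7) R1=(0,11,7)
Op 10: inc R2 by 1 -> R2=(0,11,8) value=19

Answer: 10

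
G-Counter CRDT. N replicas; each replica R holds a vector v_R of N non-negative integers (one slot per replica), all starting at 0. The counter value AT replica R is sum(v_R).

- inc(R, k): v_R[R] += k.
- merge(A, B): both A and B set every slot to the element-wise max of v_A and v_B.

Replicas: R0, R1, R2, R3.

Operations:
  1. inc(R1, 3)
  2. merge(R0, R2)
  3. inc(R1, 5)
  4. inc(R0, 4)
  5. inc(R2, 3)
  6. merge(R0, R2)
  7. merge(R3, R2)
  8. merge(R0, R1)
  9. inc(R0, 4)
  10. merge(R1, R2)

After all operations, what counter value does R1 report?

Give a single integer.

Answer: 15

Derivation:
Op 1: inc R1 by 3 -> R1=(0,3,0,0) value=3
Op 2: merge R0<->R2 -> R0=(0,0,0,0) R2=(0,0,0,0)
Op 3: inc R1 by 5 -> R1=(0,8,0,0) value=8
Op 4: inc R0 by 4 -> R0=(4,0,0,0) value=4
Op 5: inc R2 by 3 -> R2=(0,0,3,0) value=3
Op 6: merge R0<->R2 -> R0=(4,0,3,0) R2=(4,0,3,0)
Op 7: merge R3<->R2 -> R3=(4,0,3,0) R2=(4,0,3,0)
Op 8: merge R0<->R1 -> R0=(4,8,3,0) R1=(4,8,3,0)
Op 9: inc R0 by 4 -> R0=(8,8,3,0) value=19
Op 10: merge R1<->R2 -> R1=(4,8,3,0) R2=(4,8,3,0)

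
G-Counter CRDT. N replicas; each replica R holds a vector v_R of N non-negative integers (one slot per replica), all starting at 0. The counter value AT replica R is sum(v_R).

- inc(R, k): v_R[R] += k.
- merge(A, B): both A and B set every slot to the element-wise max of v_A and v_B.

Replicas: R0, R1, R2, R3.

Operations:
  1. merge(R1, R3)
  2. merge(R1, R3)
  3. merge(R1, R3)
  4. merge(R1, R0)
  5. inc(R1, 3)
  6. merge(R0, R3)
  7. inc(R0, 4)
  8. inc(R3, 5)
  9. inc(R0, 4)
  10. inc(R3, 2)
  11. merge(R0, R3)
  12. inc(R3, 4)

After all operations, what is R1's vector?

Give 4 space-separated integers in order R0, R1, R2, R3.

Answer: 0 3 0 0

Derivation:
Op 1: merge R1<->R3 -> R1=(0,0,0,0) R3=(0,0,0,0)
Op 2: merge R1<->R3 -> R1=(0,0,0,0) R3=(0,0,0,0)
Op 3: merge R1<->R3 -> R1=(0,0,0,0) R3=(0,0,0,0)
Op 4: merge R1<->R0 -> R1=(0,0,0,0) R0=(0,0,0,0)
Op 5: inc R1 by 3 -> R1=(0,3,0,0) value=3
Op 6: merge R0<->R3 -> R0=(0,0,0,0) R3=(0,0,0,0)
Op 7: inc R0 by 4 -> R0=(4,0,0,0) value=4
Op 8: inc R3 by 5 -> R3=(0,0,0,5) value=5
Op 9: inc R0 by 4 -> R0=(8,0,0,0) value=8
Op 10: inc R3 by 2 -> R3=(0,0,0,7) value=7
Op 11: merge R0<->R3 -> R0=(8,0,0,7) R3=(8,0,0,7)
Op 12: inc R3 by 4 -> R3=(8,0,0,11) value=19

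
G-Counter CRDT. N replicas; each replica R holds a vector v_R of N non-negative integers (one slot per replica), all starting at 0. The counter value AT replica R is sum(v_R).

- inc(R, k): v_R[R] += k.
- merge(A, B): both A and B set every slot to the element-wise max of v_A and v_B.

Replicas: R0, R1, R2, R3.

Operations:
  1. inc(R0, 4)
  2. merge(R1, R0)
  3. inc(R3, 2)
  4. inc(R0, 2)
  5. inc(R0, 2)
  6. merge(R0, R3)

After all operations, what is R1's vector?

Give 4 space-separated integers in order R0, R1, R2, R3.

Op 1: inc R0 by 4 -> R0=(4,0,0,0) value=4
Op 2: merge R1<->R0 -> R1=(4,0,0,0) R0=(4,0,0,0)
Op 3: inc R3 by 2 -> R3=(0,0,0,2) value=2
Op 4: inc R0 by 2 -> R0=(6,0,0,0) value=6
Op 5: inc R0 by 2 -> R0=(8,0,0,0) value=8
Op 6: merge R0<->R3 -> R0=(8,0,0,2) R3=(8,0,0,2)

Answer: 4 0 0 0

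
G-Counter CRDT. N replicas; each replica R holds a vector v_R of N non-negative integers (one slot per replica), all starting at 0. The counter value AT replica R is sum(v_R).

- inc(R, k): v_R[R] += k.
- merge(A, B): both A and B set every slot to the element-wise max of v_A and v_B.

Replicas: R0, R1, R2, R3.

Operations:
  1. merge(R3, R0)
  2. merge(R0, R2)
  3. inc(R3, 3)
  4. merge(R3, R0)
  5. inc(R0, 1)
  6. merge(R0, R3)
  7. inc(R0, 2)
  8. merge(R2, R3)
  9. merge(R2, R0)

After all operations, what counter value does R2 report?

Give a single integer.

Answer: 6

Derivation:
Op 1: merge R3<->R0 -> R3=(0,0,0,0) R0=(0,0,0,0)
Op 2: merge R0<->R2 -> R0=(0,0,0,0) R2=(0,0,0,0)
Op 3: inc R3 by 3 -> R3=(0,0,0,3) value=3
Op 4: merge R3<->R0 -> R3=(0,0,0,3) R0=(0,0,0,3)
Op 5: inc R0 by 1 -> R0=(1,0,0,3) value=4
Op 6: merge R0<->R3 -> R0=(1,0,0,3) R3=(1,0,0,3)
Op 7: inc R0 by 2 -> R0=(3,0,0,3) value=6
Op 8: merge R2<->R3 -> R2=(1,0,0,3) R3=(1,0,0,3)
Op 9: merge R2<->R0 -> R2=(3,0,0,3) R0=(3,0,0,3)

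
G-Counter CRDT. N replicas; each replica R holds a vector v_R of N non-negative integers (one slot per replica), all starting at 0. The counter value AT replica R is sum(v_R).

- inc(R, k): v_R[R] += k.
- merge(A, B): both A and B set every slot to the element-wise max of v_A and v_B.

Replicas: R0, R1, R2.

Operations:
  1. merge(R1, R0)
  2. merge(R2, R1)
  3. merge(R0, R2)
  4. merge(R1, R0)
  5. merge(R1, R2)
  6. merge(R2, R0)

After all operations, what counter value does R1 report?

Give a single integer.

Op 1: merge R1<->R0 -> R1=(0,0,0) R0=(0,0,0)
Op 2: merge R2<->R1 -> R2=(0,0,0) R1=(0,0,0)
Op 3: merge R0<->R2 -> R0=(0,0,0) R2=(0,0,0)
Op 4: merge R1<->R0 -> R1=(0,0,0) R0=(0,0,0)
Op 5: merge R1<->R2 -> R1=(0,0,0) R2=(0,0,0)
Op 6: merge R2<->R0 -> R2=(0,0,0) R0=(0,0,0)

Answer: 0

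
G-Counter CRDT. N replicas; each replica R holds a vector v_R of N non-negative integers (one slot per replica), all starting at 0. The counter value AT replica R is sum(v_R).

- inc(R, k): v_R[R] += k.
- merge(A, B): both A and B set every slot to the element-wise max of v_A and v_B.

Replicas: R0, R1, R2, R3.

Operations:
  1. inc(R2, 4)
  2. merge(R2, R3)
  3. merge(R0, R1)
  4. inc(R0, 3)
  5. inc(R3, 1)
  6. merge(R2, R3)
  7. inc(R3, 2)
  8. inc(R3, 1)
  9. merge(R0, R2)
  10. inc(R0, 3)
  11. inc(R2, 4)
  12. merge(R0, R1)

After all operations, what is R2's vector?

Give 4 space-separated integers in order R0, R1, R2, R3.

Answer: 3 0 8 1

Derivation:
Op 1: inc R2 by 4 -> R2=(0,0,4,0) value=4
Op 2: merge R2<->R3 -> R2=(0,0,4,0) R3=(0,0,4,0)
Op 3: merge R0<->R1 -> R0=(0,0,0,0) R1=(0,0,0,0)
Op 4: inc R0 by 3 -> R0=(3,0,0,0) value=3
Op 5: inc R3 by 1 -> R3=(0,0,4,1) value=5
Op 6: merge R2<->R3 -> R2=(0,0,4,1) R3=(0,0,4,1)
Op 7: inc R3 by 2 -> R3=(0,0,4,3) value=7
Op 8: inc R3 by 1 -> R3=(0,0,4,4) value=8
Op 9: merge R0<->R2 -> R0=(3,0,4,1) R2=(3,0,4,1)
Op 10: inc R0 by 3 -> R0=(6,0,4,1) value=11
Op 11: inc R2 by 4 -> R2=(3,0,8,1) value=12
Op 12: merge R0<->R1 -> R0=(6,0,4,1) R1=(6,0,4,1)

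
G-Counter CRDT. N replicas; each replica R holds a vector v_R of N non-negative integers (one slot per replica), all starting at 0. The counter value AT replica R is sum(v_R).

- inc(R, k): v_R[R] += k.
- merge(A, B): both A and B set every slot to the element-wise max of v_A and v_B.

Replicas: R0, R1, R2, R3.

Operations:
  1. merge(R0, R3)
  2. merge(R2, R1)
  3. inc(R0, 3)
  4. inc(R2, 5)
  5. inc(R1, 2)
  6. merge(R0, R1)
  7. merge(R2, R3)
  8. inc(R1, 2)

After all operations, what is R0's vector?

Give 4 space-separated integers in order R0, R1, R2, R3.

Answer: 3 2 0 0

Derivation:
Op 1: merge R0<->R3 -> R0=(0,0,0,0) R3=(0,0,0,0)
Op 2: merge R2<->R1 -> R2=(0,0,0,0) R1=(0,0,0,0)
Op 3: inc R0 by 3 -> R0=(3,0,0,0) value=3
Op 4: inc R2 by 5 -> R2=(0,0,5,0) value=5
Op 5: inc R1 by 2 -> R1=(0,2,0,0) value=2
Op 6: merge R0<->R1 -> R0=(3,2,0,0) R1=(3,2,0,0)
Op 7: merge R2<->R3 -> R2=(0,0,5,0) R3=(0,0,5,0)
Op 8: inc R1 by 2 -> R1=(3,4,0,0) value=7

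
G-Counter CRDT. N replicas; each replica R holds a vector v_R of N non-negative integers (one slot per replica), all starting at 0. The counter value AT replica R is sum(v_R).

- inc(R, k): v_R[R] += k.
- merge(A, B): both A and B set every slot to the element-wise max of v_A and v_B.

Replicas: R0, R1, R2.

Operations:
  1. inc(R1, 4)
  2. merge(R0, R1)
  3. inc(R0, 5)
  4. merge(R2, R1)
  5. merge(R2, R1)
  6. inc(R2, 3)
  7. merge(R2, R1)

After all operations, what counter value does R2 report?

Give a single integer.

Answer: 7

Derivation:
Op 1: inc R1 by 4 -> R1=(0,4,0) value=4
Op 2: merge R0<->R1 -> R0=(0,4,0) R1=(0,4,0)
Op 3: inc R0 by 5 -> R0=(5,4,0) value=9
Op 4: merge R2<->R1 -> R2=(0,4,0) R1=(0,4,0)
Op 5: merge R2<->R1 -> R2=(0,4,0) R1=(0,4,0)
Op 6: inc R2 by 3 -> R2=(0,4,3) value=7
Op 7: merge R2<->R1 -> R2=(0,4,3) R1=(0,4,3)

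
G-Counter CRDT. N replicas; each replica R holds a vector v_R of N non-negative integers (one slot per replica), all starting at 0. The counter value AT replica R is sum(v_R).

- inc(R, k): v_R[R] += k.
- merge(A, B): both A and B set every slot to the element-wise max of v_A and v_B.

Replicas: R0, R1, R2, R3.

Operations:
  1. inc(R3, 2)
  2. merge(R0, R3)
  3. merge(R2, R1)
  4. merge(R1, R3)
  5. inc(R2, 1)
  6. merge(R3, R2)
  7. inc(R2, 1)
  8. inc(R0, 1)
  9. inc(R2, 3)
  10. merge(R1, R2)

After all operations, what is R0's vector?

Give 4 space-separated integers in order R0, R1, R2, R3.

Answer: 1 0 0 2

Derivation:
Op 1: inc R3 by 2 -> R3=(0,0,0,2) value=2
Op 2: merge R0<->R3 -> R0=(0,0,0,2) R3=(0,0,0,2)
Op 3: merge R2<->R1 -> R2=(0,0,0,0) R1=(0,0,0,0)
Op 4: merge R1<->R3 -> R1=(0,0,0,2) R3=(0,0,0,2)
Op 5: inc R2 by 1 -> R2=(0,0,1,0) value=1
Op 6: merge R3<->R2 -> R3=(0,0,1,2) R2=(0,0,1,2)
Op 7: inc R2 by 1 -> R2=(0,0,2,2) value=4
Op 8: inc R0 by 1 -> R0=(1,0,0,2) value=3
Op 9: inc R2 by 3 -> R2=(0,0,5,2) value=7
Op 10: merge R1<->R2 -> R1=(0,0,5,2) R2=(0,0,5,2)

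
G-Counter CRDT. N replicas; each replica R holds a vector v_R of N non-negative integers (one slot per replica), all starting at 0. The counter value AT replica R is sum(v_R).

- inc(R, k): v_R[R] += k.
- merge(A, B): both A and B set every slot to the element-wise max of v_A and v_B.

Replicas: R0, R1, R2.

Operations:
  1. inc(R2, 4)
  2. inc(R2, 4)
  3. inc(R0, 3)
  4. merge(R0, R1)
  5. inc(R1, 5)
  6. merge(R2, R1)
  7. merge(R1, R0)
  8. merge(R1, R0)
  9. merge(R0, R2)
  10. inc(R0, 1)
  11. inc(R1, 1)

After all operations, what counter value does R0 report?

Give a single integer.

Op 1: inc R2 by 4 -> R2=(0,0,4) value=4
Op 2: inc R2 by 4 -> R2=(0,0,8) value=8
Op 3: inc R0 by 3 -> R0=(3,0,0) value=3
Op 4: merge R0<->R1 -> R0=(3,0,0) R1=(3,0,0)
Op 5: inc R1 by 5 -> R1=(3,5,0) value=8
Op 6: merge R2<->R1 -> R2=(3,5,8) R1=(3,5,8)
Op 7: merge R1<->R0 -> R1=(3,5,8) R0=(3,5,8)
Op 8: merge R1<->R0 -> R1=(3,5,8) R0=(3,5,8)
Op 9: merge R0<->R2 -> R0=(3,5,8) R2=(3,5,8)
Op 10: inc R0 by 1 -> R0=(4,5,8) value=17
Op 11: inc R1 by 1 -> R1=(3,6,8) value=17

Answer: 17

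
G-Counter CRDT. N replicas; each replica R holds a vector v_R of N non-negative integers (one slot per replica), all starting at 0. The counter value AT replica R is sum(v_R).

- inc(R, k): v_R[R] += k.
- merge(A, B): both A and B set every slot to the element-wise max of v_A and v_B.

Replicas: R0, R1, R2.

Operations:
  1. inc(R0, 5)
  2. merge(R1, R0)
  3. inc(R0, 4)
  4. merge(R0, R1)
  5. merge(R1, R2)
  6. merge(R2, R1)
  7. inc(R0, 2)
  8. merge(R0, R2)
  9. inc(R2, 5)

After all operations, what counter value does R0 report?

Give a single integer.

Op 1: inc R0 by 5 -> R0=(5,0,0) value=5
Op 2: merge R1<->R0 -> R1=(5,0,0) R0=(5,0,0)
Op 3: inc R0 by 4 -> R0=(9,0,0) value=9
Op 4: merge R0<->R1 -> R0=(9,0,0) R1=(9,0,0)
Op 5: merge R1<->R2 -> R1=(9,0,0) R2=(9,0,0)
Op 6: merge R2<->R1 -> R2=(9,0,0) R1=(9,0,0)
Op 7: inc R0 by 2 -> R0=(11,0,0) value=11
Op 8: merge R0<->R2 -> R0=(11,0,0) R2=(11,0,0)
Op 9: inc R2 by 5 -> R2=(11,0,5) value=16

Answer: 11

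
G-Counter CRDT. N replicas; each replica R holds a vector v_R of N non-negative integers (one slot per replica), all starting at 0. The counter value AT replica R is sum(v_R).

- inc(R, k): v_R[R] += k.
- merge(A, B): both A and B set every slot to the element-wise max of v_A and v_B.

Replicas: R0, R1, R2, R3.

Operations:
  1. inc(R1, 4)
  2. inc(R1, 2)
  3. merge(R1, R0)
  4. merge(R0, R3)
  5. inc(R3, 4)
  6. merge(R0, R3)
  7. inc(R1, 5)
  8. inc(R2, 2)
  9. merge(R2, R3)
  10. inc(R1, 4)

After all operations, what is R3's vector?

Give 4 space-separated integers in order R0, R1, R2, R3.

Answer: 0 6 2 4

Derivation:
Op 1: inc R1 by 4 -> R1=(0,4,0,0) value=4
Op 2: inc R1 by 2 -> R1=(0,6,0,0) value=6
Op 3: merge R1<->R0 -> R1=(0,6,0,0) R0=(0,6,0,0)
Op 4: merge R0<->R3 -> R0=(0,6,0,0) R3=(0,6,0,0)
Op 5: inc R3 by 4 -> R3=(0,6,0,4) value=10
Op 6: merge R0<->R3 -> R0=(0,6,0,4) R3=(0,6,0,4)
Op 7: inc R1 by 5 -> R1=(0,11,0,0) value=11
Op 8: inc R2 by 2 -> R2=(0,0,2,0) value=2
Op 9: merge R2<->R3 -> R2=(0,6,2,4) R3=(0,6,2,4)
Op 10: inc R1 by 4 -> R1=(0,15,0,0) value=15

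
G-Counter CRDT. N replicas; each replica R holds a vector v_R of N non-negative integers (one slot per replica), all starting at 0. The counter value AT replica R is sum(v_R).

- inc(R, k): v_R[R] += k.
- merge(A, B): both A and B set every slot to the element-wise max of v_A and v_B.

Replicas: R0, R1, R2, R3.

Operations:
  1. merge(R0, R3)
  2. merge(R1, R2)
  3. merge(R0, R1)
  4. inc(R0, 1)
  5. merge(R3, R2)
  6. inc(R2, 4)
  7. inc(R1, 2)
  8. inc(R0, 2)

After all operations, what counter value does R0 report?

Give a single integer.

Op 1: merge R0<->R3 -> R0=(0,0,0,0) R3=(0,0,0,0)
Op 2: merge R1<->R2 -> R1=(0,0,0,0) R2=(0,0,0,0)
Op 3: merge R0<->R1 -> R0=(0,0,0,0) R1=(0,0,0,0)
Op 4: inc R0 by 1 -> R0=(1,0,0,0) value=1
Op 5: merge R3<->R2 -> R3=(0,0,0,0) R2=(0,0,0,0)
Op 6: inc R2 by 4 -> R2=(0,0,4,0) value=4
Op 7: inc R1 by 2 -> R1=(0,2,0,0) value=2
Op 8: inc R0 by 2 -> R0=(3,0,0,0) value=3

Answer: 3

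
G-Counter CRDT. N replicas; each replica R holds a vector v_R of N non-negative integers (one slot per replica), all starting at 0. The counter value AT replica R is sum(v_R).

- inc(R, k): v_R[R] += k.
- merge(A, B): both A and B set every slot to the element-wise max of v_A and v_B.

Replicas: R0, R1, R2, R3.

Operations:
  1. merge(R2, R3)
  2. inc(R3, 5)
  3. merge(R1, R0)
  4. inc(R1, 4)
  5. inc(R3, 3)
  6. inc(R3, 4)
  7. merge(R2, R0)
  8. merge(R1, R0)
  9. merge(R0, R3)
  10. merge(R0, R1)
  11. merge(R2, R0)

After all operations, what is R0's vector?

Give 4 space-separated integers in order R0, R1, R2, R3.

Answer: 0 4 0 12

Derivation:
Op 1: merge R2<->R3 -> R2=(0,0,0,0) R3=(0,0,0,0)
Op 2: inc R3 by 5 -> R3=(0,0,0,5) value=5
Op 3: merge R1<->R0 -> R1=(0,0,0,0) R0=(0,0,0,0)
Op 4: inc R1 by 4 -> R1=(0,4,0,0) value=4
Op 5: inc R3 by 3 -> R3=(0,0,0,8) value=8
Op 6: inc R3 by 4 -> R3=(0,0,0,12) value=12
Op 7: merge R2<->R0 -> R2=(0,0,0,0) R0=(0,0,0,0)
Op 8: merge R1<->R0 -> R1=(0,4,0,0) R0=(0,4,0,0)
Op 9: merge R0<->R3 -> R0=(0,4,0,12) R3=(0,4,0,12)
Op 10: merge R0<->R1 -> R0=(0,4,0,12) R1=(0,4,0,12)
Op 11: merge R2<->R0 -> R2=(0,4,0,12) R0=(0,4,0,12)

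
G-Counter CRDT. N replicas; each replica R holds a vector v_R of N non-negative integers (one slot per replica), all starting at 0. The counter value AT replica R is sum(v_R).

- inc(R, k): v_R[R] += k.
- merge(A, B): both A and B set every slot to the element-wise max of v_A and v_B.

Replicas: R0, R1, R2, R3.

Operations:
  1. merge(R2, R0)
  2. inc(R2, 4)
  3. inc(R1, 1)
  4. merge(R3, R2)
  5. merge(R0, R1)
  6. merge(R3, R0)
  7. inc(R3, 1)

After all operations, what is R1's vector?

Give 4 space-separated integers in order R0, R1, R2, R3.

Op 1: merge R2<->R0 -> R2=(0,0,0,0) R0=(0,0,0,0)
Op 2: inc R2 by 4 -> R2=(0,0,4,0) value=4
Op 3: inc R1 by 1 -> R1=(0,1,0,0) value=1
Op 4: merge R3<->R2 -> R3=(0,0,4,0) R2=(0,0,4,0)
Op 5: merge R0<->R1 -> R0=(0,1,0,0) R1=(0,1,0,0)
Op 6: merge R3<->R0 -> R3=(0,1,4,0) R0=(0,1,4,0)
Op 7: inc R3 by 1 -> R3=(0,1,4,1) value=6

Answer: 0 1 0 0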